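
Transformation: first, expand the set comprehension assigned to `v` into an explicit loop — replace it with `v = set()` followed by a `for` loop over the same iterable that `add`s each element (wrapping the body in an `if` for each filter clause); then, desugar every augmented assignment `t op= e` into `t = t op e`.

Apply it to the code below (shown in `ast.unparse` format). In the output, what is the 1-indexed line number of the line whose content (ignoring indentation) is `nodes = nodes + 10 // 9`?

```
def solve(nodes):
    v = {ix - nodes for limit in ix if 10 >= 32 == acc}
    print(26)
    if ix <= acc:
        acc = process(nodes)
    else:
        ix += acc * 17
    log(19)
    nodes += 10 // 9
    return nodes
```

12

Transformed code:
def solve(nodes):
    v = set()
    for limit in ix:
        if 10 >= 32 == acc:
            v.add(ix - nodes)
    print(26)
    if ix <= acc:
        acc = process(nodes)
    else:
        ix = ix + acc * 17
    log(19)
    nodes = nodes + 10 // 9
    return nodes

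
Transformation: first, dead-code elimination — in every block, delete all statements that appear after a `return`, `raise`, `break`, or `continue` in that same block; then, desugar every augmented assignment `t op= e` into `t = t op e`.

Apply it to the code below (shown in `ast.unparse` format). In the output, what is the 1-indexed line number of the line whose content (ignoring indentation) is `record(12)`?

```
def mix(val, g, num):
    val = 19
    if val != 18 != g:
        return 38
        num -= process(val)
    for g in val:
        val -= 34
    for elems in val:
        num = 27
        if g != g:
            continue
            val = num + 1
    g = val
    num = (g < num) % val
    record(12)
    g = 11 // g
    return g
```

Transformed code:
def mix(val, g, num):
    val = 19
    if val != 18 != g:
        return 38
    for g in val:
        val = val - 34
    for elems in val:
        num = 27
        if g != g:
            continue
    g = val
    num = (g < num) % val
    record(12)
    g = 11 // g
    return g

13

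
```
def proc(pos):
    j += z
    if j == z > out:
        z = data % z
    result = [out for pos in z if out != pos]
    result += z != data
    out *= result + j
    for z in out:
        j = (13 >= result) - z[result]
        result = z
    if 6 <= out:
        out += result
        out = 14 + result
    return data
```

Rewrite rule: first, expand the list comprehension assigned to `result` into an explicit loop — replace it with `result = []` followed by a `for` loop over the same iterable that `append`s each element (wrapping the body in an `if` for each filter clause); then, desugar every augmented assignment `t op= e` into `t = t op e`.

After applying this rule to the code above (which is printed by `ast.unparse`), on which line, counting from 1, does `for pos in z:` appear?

Transformed code:
def proc(pos):
    j = j + z
    if j == z > out:
        z = data % z
    result = []
    for pos in z:
        if out != pos:
            result.append(out)
    result = result + (z != data)
    out = out * (result + j)
    for z in out:
        j = (13 >= result) - z[result]
        result = z
    if 6 <= out:
        out = out + result
        out = 14 + result
    return data

6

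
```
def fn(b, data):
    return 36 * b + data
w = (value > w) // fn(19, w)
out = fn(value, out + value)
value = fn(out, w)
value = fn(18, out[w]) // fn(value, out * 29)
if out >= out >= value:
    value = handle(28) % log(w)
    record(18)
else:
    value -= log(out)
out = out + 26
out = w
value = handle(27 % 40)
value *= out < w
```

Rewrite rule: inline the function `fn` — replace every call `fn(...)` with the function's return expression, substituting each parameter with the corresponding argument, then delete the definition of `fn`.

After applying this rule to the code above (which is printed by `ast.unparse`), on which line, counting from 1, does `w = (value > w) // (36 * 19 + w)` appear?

1

Transformed code:
w = (value > w) // (36 * 19 + w)
out = 36 * value + (out + value)
value = 36 * out + w
value = (36 * 18 + out[w]) // (36 * value + out * 29)
if out >= out >= value:
    value = handle(28) % log(w)
    record(18)
else:
    value -= log(out)
out = out + 26
out = w
value = handle(27 % 40)
value *= out < w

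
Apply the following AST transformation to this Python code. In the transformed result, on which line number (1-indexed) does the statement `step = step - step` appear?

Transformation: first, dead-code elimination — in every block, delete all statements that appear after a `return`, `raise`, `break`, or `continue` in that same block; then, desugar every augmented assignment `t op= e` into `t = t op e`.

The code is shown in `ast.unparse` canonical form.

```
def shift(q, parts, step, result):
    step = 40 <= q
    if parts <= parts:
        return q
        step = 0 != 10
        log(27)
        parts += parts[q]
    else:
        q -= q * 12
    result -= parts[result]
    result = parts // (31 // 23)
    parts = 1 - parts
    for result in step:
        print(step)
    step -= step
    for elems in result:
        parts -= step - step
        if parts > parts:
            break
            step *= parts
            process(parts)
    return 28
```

Transformed code:
def shift(q, parts, step, result):
    step = 40 <= q
    if parts <= parts:
        return q
    else:
        q = q - q * 12
    result = result - parts[result]
    result = parts // (31 // 23)
    parts = 1 - parts
    for result in step:
        print(step)
    step = step - step
    for elems in result:
        parts = parts - (step - step)
        if parts > parts:
            break
    return 28

12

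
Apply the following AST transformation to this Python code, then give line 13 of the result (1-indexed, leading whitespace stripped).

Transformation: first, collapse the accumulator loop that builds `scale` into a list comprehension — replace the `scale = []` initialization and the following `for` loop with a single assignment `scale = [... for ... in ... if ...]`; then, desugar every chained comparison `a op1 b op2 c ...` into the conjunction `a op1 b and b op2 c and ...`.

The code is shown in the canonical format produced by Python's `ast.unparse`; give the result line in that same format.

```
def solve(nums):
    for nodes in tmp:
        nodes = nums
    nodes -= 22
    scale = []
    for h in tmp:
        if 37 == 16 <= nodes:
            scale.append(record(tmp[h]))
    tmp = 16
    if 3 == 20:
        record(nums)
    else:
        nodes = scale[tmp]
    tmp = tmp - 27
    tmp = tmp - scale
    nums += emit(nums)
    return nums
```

Transformed code:
def solve(nums):
    for nodes in tmp:
        nodes = nums
    nodes -= 22
    scale = [record(tmp[h]) for h in tmp if 37 == 16 and 16 <= nodes]
    tmp = 16
    if 3 == 20:
        record(nums)
    else:
        nodes = scale[tmp]
    tmp = tmp - 27
    tmp = tmp - scale
    nums += emit(nums)
    return nums

nums += emit(nums)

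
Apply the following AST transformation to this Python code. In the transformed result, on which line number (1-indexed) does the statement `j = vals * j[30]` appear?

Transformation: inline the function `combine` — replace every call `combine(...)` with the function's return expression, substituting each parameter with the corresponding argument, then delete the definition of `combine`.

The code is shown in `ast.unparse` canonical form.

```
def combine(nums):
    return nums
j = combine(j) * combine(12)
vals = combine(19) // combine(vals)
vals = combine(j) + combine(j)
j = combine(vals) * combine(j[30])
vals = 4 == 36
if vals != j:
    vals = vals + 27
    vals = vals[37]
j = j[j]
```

Transformed code:
j = j * 12
vals = 19 // vals
vals = j + j
j = vals * j[30]
vals = 4 == 36
if vals != j:
    vals = vals + 27
    vals = vals[37]
j = j[j]

4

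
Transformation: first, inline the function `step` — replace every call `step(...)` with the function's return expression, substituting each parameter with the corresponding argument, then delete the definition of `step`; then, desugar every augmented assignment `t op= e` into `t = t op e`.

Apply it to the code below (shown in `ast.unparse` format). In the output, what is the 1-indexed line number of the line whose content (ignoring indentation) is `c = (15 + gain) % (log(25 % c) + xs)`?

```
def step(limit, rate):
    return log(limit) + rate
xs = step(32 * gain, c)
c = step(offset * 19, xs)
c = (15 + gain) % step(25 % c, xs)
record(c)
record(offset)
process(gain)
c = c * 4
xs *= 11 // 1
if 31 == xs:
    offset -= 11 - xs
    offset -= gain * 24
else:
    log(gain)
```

Transformed code:
xs = log(32 * gain) + c
c = log(offset * 19) + xs
c = (15 + gain) % (log(25 % c) + xs)
record(c)
record(offset)
process(gain)
c = c * 4
xs = xs * (11 // 1)
if 31 == xs:
    offset = offset - (11 - xs)
    offset = offset - gain * 24
else:
    log(gain)

3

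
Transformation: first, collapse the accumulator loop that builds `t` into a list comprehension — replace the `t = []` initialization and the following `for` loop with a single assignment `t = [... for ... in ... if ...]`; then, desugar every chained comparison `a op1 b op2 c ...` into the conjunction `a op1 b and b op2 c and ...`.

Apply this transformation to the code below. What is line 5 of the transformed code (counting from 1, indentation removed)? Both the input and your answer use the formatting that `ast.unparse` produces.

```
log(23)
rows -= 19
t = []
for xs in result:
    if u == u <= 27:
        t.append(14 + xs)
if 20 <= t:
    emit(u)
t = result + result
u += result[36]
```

emit(u)

Transformed code:
log(23)
rows -= 19
t = [14 + xs for xs in result if u == u and u <= 27]
if 20 <= t:
    emit(u)
t = result + result
u += result[36]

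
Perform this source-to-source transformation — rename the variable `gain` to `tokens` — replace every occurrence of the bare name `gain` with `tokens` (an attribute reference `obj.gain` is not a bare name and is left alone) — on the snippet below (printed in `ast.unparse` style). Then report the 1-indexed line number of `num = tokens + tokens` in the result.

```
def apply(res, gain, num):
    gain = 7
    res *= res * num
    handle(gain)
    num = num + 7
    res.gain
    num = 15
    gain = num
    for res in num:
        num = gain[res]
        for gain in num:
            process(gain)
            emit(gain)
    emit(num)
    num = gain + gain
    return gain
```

Transformed code:
def apply(res, tokens, num):
    tokens = 7
    res *= res * num
    handle(tokens)
    num = num + 7
    res.gain
    num = 15
    tokens = num
    for res in num:
        num = tokens[res]
        for tokens in num:
            process(tokens)
            emit(tokens)
    emit(num)
    num = tokens + tokens
    return tokens

15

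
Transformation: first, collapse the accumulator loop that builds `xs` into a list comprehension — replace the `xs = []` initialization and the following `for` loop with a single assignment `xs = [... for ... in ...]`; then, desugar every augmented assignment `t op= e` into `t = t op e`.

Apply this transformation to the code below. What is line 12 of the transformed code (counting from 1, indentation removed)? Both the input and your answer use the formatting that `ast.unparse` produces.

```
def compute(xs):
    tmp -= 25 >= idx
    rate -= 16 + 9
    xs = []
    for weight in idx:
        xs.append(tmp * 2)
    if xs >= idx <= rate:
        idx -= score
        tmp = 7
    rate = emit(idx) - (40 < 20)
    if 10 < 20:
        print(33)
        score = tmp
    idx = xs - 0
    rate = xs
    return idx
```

idx = xs - 0

Transformed code:
def compute(xs):
    tmp = tmp - (25 >= idx)
    rate = rate - (16 + 9)
    xs = [tmp * 2 for weight in idx]
    if xs >= idx <= rate:
        idx = idx - score
        tmp = 7
    rate = emit(idx) - (40 < 20)
    if 10 < 20:
        print(33)
        score = tmp
    idx = xs - 0
    rate = xs
    return idx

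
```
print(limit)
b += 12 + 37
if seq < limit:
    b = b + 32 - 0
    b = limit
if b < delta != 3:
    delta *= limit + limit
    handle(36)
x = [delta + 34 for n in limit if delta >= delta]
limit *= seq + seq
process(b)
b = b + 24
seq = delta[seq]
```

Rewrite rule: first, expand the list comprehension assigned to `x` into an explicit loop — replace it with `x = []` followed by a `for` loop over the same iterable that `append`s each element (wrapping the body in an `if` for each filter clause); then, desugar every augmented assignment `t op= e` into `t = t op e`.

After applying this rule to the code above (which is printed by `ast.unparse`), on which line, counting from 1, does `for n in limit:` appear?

10

Transformed code:
print(limit)
b = b + (12 + 37)
if seq < limit:
    b = b + 32 - 0
    b = limit
if b < delta != 3:
    delta = delta * (limit + limit)
    handle(36)
x = []
for n in limit:
    if delta >= delta:
        x.append(delta + 34)
limit = limit * (seq + seq)
process(b)
b = b + 24
seq = delta[seq]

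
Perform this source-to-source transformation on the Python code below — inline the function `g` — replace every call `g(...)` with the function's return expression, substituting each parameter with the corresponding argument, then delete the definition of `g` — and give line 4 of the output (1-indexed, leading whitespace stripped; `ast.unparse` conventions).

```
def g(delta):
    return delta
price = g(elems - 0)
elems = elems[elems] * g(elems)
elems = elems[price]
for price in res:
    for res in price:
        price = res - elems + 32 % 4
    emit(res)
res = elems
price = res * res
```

Transformed code:
price = elems - 0
elems = elems[elems] * elems
elems = elems[price]
for price in res:
    for res in price:
        price = res - elems + 32 % 4
    emit(res)
res = elems
price = res * res

for price in res:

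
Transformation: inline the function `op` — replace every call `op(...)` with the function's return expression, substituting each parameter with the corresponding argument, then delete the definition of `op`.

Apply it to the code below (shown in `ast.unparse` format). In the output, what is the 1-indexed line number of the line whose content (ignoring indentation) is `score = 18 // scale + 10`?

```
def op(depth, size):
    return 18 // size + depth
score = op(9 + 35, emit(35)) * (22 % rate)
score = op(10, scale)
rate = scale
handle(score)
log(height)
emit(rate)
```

Transformed code:
score = (18 // emit(35) + (9 + 35)) * (22 % rate)
score = 18 // scale + 10
rate = scale
handle(score)
log(height)
emit(rate)

2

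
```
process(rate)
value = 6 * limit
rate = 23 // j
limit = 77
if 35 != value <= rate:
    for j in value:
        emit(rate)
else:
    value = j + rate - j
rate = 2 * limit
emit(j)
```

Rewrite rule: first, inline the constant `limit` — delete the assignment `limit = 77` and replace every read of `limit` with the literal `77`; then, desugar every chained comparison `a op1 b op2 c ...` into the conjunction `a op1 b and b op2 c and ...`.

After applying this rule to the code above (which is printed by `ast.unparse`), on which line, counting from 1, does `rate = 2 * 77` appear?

9

Transformed code:
process(rate)
value = 6 * 77
rate = 23 // j
if 35 != value and value <= rate:
    for j in value:
        emit(rate)
else:
    value = j + rate - j
rate = 2 * 77
emit(j)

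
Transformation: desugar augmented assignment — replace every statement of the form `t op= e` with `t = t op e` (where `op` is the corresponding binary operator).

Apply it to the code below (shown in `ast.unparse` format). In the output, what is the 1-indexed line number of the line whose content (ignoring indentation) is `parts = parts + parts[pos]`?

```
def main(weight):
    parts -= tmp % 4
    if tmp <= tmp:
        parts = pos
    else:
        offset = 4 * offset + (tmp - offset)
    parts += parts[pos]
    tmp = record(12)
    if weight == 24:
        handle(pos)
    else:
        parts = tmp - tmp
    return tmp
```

7

Transformed code:
def main(weight):
    parts = parts - tmp % 4
    if tmp <= tmp:
        parts = pos
    else:
        offset = 4 * offset + (tmp - offset)
    parts = parts + parts[pos]
    tmp = record(12)
    if weight == 24:
        handle(pos)
    else:
        parts = tmp - tmp
    return tmp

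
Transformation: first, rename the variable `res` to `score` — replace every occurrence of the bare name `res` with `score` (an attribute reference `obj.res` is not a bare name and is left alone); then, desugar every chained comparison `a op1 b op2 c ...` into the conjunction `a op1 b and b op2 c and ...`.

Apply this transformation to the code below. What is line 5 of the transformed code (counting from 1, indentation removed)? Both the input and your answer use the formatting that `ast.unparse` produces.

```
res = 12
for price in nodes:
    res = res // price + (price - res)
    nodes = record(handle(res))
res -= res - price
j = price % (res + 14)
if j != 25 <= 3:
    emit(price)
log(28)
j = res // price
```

Transformed code:
score = 12
for price in nodes:
    score = score // price + (price - score)
    nodes = record(handle(score))
score -= score - price
j = price % (score + 14)
if j != 25 and 25 <= 3:
    emit(price)
log(28)
j = score // price

score -= score - price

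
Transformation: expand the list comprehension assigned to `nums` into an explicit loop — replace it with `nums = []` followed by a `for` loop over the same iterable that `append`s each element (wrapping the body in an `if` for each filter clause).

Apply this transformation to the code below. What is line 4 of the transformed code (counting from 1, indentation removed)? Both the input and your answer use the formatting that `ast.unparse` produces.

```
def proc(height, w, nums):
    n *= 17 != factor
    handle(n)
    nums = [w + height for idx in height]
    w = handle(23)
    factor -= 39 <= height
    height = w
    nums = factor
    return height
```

Transformed code:
def proc(height, w, nums):
    n *= 17 != factor
    handle(n)
    nums = []
    for idx in height:
        nums.append(w + height)
    w = handle(23)
    factor -= 39 <= height
    height = w
    nums = factor
    return height

nums = []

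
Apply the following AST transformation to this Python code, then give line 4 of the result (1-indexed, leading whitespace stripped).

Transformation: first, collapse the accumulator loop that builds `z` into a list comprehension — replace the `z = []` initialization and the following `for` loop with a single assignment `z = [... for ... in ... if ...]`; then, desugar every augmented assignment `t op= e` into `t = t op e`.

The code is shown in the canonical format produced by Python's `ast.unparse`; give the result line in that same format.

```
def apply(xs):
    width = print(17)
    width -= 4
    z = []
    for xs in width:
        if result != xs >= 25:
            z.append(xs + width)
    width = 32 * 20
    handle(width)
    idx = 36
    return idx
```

Transformed code:
def apply(xs):
    width = print(17)
    width = width - 4
    z = [xs + width for xs in width if result != xs >= 25]
    width = 32 * 20
    handle(width)
    idx = 36
    return idx

z = [xs + width for xs in width if result != xs >= 25]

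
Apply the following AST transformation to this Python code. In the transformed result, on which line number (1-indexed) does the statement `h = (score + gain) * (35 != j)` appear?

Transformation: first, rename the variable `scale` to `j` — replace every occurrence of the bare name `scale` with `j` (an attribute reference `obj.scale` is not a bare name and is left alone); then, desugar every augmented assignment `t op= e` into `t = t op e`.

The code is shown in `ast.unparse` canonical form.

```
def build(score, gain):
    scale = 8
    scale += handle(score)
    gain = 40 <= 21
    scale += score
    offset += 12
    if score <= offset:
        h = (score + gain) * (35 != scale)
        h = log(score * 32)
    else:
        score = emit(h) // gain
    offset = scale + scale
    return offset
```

Transformed code:
def build(score, gain):
    j = 8
    j = j + handle(score)
    gain = 40 <= 21
    j = j + score
    offset = offset + 12
    if score <= offset:
        h = (score + gain) * (35 != j)
        h = log(score * 32)
    else:
        score = emit(h) // gain
    offset = j + j
    return offset

8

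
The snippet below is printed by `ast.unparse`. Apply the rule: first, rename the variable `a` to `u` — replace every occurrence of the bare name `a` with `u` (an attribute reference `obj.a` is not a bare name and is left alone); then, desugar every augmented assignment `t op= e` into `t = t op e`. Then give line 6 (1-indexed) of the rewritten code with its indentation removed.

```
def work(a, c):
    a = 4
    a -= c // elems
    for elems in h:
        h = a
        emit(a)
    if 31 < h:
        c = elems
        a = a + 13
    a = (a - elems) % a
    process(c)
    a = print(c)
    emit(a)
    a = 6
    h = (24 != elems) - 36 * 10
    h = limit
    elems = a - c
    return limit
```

Transformed code:
def work(u, c):
    u = 4
    u = u - c // elems
    for elems in h:
        h = u
        emit(u)
    if 31 < h:
        c = elems
        u = u + 13
    u = (u - elems) % u
    process(c)
    u = print(c)
    emit(u)
    u = 6
    h = (24 != elems) - 36 * 10
    h = limit
    elems = u - c
    return limit

emit(u)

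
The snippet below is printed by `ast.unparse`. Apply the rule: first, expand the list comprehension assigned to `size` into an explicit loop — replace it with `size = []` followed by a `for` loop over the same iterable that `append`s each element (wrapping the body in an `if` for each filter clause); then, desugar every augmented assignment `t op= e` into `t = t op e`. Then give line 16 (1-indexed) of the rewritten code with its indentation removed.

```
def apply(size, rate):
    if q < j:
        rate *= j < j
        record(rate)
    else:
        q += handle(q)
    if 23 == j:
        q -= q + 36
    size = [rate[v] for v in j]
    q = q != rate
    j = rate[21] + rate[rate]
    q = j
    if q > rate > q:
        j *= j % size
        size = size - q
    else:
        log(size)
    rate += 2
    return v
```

j = j * (j % size)

Transformed code:
def apply(size, rate):
    if q < j:
        rate = rate * (j < j)
        record(rate)
    else:
        q = q + handle(q)
    if 23 == j:
        q = q - (q + 36)
    size = []
    for v in j:
        size.append(rate[v])
    q = q != rate
    j = rate[21] + rate[rate]
    q = j
    if q > rate > q:
        j = j * (j % size)
        size = size - q
    else:
        log(size)
    rate = rate + 2
    return v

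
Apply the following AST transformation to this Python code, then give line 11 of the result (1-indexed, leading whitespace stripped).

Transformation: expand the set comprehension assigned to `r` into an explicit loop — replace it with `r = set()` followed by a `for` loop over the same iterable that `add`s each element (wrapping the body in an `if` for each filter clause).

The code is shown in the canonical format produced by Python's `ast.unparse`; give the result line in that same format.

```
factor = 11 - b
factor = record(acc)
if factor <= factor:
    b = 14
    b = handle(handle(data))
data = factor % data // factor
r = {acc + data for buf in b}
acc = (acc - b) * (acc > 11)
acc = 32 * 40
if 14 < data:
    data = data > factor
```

acc = 32 * 40

Transformed code:
factor = 11 - b
factor = record(acc)
if factor <= factor:
    b = 14
    b = handle(handle(data))
data = factor % data // factor
r = set()
for buf in b:
    r.add(acc + data)
acc = (acc - b) * (acc > 11)
acc = 32 * 40
if 14 < data:
    data = data > factor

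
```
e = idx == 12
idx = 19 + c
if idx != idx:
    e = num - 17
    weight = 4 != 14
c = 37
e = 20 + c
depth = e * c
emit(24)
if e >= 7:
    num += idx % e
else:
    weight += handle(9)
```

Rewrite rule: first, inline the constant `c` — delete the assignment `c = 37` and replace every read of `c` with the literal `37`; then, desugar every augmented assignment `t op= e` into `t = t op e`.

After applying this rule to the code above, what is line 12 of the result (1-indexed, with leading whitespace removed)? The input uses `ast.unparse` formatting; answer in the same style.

Transformed code:
e = idx == 12
idx = 19 + 37
if idx != idx:
    e = num - 17
    weight = 4 != 14
e = 20 + 37
depth = e * 37
emit(24)
if e >= 7:
    num = num + idx % e
else:
    weight = weight + handle(9)

weight = weight + handle(9)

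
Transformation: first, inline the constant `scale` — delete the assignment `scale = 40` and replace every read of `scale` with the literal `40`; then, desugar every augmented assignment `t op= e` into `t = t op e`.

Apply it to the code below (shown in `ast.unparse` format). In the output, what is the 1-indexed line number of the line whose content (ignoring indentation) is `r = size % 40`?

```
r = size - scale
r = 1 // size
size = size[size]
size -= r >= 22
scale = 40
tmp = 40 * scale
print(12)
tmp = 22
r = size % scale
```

Transformed code:
r = size - 40
r = 1 // size
size = size[size]
size = size - (r >= 22)
tmp = 40 * 40
print(12)
tmp = 22
r = size % 40

8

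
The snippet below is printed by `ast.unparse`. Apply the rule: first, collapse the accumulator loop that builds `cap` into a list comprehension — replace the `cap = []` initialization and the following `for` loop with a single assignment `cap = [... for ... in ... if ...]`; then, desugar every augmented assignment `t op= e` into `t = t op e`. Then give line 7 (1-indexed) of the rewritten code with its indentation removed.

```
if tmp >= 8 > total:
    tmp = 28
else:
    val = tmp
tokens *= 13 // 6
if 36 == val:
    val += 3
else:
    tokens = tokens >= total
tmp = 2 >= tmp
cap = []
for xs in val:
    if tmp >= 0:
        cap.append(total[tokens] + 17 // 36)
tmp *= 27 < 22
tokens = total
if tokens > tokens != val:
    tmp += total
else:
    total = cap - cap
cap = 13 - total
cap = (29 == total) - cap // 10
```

val = val + 3

Transformed code:
if tmp >= 8 > total:
    tmp = 28
else:
    val = tmp
tokens = tokens * (13 // 6)
if 36 == val:
    val = val + 3
else:
    tokens = tokens >= total
tmp = 2 >= tmp
cap = [total[tokens] + 17 // 36 for xs in val if tmp >= 0]
tmp = tmp * (27 < 22)
tokens = total
if tokens > tokens != val:
    tmp = tmp + total
else:
    total = cap - cap
cap = 13 - total
cap = (29 == total) - cap // 10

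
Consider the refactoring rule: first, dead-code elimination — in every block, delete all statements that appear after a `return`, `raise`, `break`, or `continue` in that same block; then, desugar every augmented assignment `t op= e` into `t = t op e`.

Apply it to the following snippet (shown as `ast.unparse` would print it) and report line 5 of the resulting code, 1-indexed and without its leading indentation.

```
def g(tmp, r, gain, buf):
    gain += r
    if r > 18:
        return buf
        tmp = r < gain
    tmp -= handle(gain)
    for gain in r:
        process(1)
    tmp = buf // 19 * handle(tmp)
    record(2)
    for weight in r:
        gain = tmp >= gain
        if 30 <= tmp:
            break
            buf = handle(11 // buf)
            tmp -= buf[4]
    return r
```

Transformed code:
def g(tmp, r, gain, buf):
    gain = gain + r
    if r > 18:
        return buf
    tmp = tmp - handle(gain)
    for gain in r:
        process(1)
    tmp = buf // 19 * handle(tmp)
    record(2)
    for weight in r:
        gain = tmp >= gain
        if 30 <= tmp:
            break
    return r

tmp = tmp - handle(gain)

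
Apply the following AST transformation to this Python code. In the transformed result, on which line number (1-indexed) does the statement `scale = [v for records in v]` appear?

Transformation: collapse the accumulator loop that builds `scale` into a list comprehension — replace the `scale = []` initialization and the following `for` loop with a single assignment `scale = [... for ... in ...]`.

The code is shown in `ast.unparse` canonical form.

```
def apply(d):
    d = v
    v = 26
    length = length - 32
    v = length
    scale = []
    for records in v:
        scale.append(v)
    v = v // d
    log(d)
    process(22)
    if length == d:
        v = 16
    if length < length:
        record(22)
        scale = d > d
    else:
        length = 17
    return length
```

Transformed code:
def apply(d):
    d = v
    v = 26
    length = length - 32
    v = length
    scale = [v for records in v]
    v = v // d
    log(d)
    process(22)
    if length == d:
        v = 16
    if length < length:
        record(22)
        scale = d > d
    else:
        length = 17
    return length

6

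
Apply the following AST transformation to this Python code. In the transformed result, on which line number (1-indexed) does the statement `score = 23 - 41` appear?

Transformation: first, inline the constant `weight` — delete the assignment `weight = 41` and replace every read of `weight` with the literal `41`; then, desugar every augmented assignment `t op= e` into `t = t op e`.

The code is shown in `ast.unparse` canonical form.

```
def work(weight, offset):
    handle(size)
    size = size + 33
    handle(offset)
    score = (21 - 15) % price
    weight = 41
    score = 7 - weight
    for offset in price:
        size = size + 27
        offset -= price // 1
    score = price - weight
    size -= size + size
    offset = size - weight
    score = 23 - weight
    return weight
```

Transformed code:
def work(weight, offset):
    handle(size)
    size = size + 33
    handle(offset)
    score = (21 - 15) % price
    score = 7 - 41
    for offset in price:
        size = size + 27
        offset = offset - price // 1
    score = price - 41
    size = size - (size + size)
    offset = size - 41
    score = 23 - 41
    return 41

13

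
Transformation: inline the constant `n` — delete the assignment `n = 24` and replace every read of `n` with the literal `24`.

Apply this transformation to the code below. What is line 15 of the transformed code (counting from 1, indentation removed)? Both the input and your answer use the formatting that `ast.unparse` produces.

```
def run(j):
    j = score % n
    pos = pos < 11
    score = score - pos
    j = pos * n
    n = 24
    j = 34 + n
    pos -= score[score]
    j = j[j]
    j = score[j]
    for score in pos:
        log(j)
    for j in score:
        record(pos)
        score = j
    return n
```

return 24

Transformed code:
def run(j):
    j = score % 24
    pos = pos < 11
    score = score - pos
    j = pos * 24
    j = 34 + 24
    pos -= score[score]
    j = j[j]
    j = score[j]
    for score in pos:
        log(j)
    for j in score:
        record(pos)
        score = j
    return 24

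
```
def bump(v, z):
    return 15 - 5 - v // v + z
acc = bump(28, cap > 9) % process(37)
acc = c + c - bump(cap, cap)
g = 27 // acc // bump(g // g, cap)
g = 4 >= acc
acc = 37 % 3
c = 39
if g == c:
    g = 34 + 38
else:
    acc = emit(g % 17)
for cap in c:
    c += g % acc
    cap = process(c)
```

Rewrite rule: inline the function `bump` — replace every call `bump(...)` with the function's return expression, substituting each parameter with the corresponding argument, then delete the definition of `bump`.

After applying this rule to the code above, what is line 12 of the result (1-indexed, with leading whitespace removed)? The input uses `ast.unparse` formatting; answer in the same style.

Transformed code:
acc = (15 - 5 - 28 // 28 + (cap > 9)) % process(37)
acc = c + c - (15 - 5 - cap // cap + cap)
g = 27 // acc // (15 - 5 - g // g // (g // g) + cap)
g = 4 >= acc
acc = 37 % 3
c = 39
if g == c:
    g = 34 + 38
else:
    acc = emit(g % 17)
for cap in c:
    c += g % acc
    cap = process(c)

c += g % acc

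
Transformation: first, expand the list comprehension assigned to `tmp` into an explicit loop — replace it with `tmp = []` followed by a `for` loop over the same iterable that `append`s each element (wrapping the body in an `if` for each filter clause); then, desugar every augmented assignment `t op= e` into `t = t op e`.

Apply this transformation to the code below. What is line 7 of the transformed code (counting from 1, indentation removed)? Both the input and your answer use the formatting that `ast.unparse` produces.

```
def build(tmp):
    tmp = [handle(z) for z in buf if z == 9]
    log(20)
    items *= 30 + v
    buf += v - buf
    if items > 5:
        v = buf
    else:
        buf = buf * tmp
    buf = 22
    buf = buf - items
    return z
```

items = items * (30 + v)

Transformed code:
def build(tmp):
    tmp = []
    for z in buf:
        if z == 9:
            tmp.append(handle(z))
    log(20)
    items = items * (30 + v)
    buf = buf + (v - buf)
    if items > 5:
        v = buf
    else:
        buf = buf * tmp
    buf = 22
    buf = buf - items
    return z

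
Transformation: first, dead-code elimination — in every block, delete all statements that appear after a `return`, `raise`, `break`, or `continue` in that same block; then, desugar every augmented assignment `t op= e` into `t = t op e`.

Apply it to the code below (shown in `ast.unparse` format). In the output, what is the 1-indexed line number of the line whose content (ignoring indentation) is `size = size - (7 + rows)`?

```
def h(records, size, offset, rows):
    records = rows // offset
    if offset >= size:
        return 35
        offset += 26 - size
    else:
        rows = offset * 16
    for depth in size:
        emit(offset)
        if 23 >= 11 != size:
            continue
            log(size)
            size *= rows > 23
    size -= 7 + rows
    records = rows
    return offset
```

Transformed code:
def h(records, size, offset, rows):
    records = rows // offset
    if offset >= size:
        return 35
    else:
        rows = offset * 16
    for depth in size:
        emit(offset)
        if 23 >= 11 != size:
            continue
    size = size - (7 + rows)
    records = rows
    return offset

11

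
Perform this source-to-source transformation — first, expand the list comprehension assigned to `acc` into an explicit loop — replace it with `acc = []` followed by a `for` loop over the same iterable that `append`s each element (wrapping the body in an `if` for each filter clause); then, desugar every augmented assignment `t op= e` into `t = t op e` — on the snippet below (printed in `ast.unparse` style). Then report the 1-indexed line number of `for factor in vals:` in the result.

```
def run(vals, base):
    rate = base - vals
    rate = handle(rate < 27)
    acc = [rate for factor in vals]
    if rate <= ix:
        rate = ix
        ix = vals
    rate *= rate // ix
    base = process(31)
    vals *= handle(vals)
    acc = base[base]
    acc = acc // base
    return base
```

Transformed code:
def run(vals, base):
    rate = base - vals
    rate = handle(rate < 27)
    acc = []
    for factor in vals:
        acc.append(rate)
    if rate <= ix:
        rate = ix
        ix = vals
    rate = rate * (rate // ix)
    base = process(31)
    vals = vals * handle(vals)
    acc = base[base]
    acc = acc // base
    return base

5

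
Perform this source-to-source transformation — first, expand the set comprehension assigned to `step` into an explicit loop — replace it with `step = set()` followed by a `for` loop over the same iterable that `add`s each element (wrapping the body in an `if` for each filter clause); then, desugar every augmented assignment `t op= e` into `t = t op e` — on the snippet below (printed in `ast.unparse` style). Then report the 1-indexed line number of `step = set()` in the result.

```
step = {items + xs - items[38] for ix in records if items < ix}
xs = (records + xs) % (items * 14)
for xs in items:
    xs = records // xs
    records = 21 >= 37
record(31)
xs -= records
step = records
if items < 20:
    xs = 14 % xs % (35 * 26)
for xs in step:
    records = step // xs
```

1

Transformed code:
step = set()
for ix in records:
    if items < ix:
        step.add(items + xs - items[38])
xs = (records + xs) % (items * 14)
for xs in items:
    xs = records // xs
    records = 21 >= 37
record(31)
xs = xs - records
step = records
if items < 20:
    xs = 14 % xs % (35 * 26)
for xs in step:
    records = step // xs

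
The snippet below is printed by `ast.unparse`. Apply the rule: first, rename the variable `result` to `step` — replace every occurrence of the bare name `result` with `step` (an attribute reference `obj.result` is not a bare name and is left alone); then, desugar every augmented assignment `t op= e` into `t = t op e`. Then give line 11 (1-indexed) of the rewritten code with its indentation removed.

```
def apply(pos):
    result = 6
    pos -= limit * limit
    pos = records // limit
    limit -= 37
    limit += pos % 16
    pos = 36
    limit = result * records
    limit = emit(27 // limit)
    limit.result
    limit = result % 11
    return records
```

Transformed code:
def apply(pos):
    step = 6
    pos = pos - limit * limit
    pos = records // limit
    limit = limit - 37
    limit = limit + pos % 16
    pos = 36
    limit = step * records
    limit = emit(27 // limit)
    limit.result
    limit = step % 11
    return records

limit = step % 11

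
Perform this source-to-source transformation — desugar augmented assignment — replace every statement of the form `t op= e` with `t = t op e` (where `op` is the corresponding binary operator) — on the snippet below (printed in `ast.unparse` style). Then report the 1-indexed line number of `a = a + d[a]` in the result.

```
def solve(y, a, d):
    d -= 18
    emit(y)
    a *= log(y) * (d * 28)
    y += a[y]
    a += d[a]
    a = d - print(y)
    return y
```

6

Transformed code:
def solve(y, a, d):
    d = d - 18
    emit(y)
    a = a * (log(y) * (d * 28))
    y = y + a[y]
    a = a + d[a]
    a = d - print(y)
    return y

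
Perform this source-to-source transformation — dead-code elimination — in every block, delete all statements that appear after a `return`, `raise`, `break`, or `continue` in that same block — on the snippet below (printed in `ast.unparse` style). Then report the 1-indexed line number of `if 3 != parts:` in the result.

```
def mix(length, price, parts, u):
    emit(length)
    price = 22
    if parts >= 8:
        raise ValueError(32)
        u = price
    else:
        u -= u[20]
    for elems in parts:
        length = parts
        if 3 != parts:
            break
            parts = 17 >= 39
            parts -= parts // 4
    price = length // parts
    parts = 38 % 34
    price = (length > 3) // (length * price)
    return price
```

10

Transformed code:
def mix(length, price, parts, u):
    emit(length)
    price = 22
    if parts >= 8:
        raise ValueError(32)
    else:
        u -= u[20]
    for elems in parts:
        length = parts
        if 3 != parts:
            break
    price = length // parts
    parts = 38 % 34
    price = (length > 3) // (length * price)
    return price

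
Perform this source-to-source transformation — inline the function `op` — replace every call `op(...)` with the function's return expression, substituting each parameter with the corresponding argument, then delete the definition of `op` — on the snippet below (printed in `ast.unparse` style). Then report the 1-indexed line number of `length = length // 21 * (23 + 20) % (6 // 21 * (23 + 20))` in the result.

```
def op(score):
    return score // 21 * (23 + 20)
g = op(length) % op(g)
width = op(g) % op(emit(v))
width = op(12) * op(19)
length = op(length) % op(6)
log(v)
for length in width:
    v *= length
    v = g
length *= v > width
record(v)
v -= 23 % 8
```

4

Transformed code:
g = length // 21 * (23 + 20) % (g // 21 * (23 + 20))
width = g // 21 * (23 + 20) % (emit(v) // 21 * (23 + 20))
width = 12 // 21 * (23 + 20) * (19 // 21 * (23 + 20))
length = length // 21 * (23 + 20) % (6 // 21 * (23 + 20))
log(v)
for length in width:
    v *= length
    v = g
length *= v > width
record(v)
v -= 23 % 8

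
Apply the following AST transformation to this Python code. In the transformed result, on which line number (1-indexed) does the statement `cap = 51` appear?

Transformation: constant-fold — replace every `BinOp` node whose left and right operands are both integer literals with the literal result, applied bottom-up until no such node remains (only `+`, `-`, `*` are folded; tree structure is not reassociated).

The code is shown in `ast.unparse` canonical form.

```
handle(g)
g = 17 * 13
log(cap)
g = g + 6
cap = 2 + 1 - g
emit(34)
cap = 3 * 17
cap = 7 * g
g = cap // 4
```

7

Transformed code:
handle(g)
g = 221
log(cap)
g = g + 6
cap = 3 - g
emit(34)
cap = 51
cap = 7 * g
g = cap // 4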